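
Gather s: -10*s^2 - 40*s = -10*s^2 - 40*s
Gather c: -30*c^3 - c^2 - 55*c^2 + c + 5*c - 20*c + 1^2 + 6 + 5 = -30*c^3 - 56*c^2 - 14*c + 12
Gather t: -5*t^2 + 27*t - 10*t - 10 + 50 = -5*t^2 + 17*t + 40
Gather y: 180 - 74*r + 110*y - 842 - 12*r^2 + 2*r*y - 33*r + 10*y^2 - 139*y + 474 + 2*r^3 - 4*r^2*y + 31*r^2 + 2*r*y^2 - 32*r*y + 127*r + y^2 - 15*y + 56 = 2*r^3 + 19*r^2 + 20*r + y^2*(2*r + 11) + y*(-4*r^2 - 30*r - 44) - 132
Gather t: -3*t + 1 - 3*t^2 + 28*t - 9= -3*t^2 + 25*t - 8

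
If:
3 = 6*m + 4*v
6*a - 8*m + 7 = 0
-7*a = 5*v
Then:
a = 45/22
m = 53/22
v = -63/22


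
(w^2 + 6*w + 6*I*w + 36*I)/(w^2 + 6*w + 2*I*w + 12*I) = (w + 6*I)/(w + 2*I)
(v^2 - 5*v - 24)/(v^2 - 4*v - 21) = (v - 8)/(v - 7)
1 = 1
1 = 1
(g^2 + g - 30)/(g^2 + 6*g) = (g - 5)/g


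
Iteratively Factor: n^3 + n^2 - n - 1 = (n + 1)*(n^2 - 1) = (n - 1)*(n + 1)*(n + 1)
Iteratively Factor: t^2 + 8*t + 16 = (t + 4)*(t + 4)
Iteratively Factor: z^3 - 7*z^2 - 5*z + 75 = (z - 5)*(z^2 - 2*z - 15) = (z - 5)*(z + 3)*(z - 5)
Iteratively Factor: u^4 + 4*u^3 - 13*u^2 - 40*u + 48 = (u - 3)*(u^3 + 7*u^2 + 8*u - 16) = (u - 3)*(u + 4)*(u^2 + 3*u - 4) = (u - 3)*(u + 4)^2*(u - 1)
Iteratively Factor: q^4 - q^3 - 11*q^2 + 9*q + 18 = (q + 3)*(q^3 - 4*q^2 + q + 6) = (q - 2)*(q + 3)*(q^2 - 2*q - 3) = (q - 3)*(q - 2)*(q + 3)*(q + 1)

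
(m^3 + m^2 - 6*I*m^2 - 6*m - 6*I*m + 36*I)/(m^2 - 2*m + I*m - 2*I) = (m^2 + m*(3 - 6*I) - 18*I)/(m + I)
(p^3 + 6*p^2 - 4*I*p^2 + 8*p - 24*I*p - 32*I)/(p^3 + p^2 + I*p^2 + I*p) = (p^3 + p^2*(6 - 4*I) + 8*p*(1 - 3*I) - 32*I)/(p*(p^2 + p*(1 + I) + I))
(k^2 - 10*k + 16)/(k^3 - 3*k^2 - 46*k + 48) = (k - 2)/(k^2 + 5*k - 6)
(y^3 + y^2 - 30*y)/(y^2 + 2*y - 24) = y*(y - 5)/(y - 4)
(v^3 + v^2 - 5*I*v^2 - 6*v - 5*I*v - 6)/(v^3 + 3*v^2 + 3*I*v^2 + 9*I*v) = (v^3 + v^2*(1 - 5*I) - v*(6 + 5*I) - 6)/(v*(v^2 + 3*v*(1 + I) + 9*I))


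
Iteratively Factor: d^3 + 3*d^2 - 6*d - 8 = (d + 1)*(d^2 + 2*d - 8) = (d + 1)*(d + 4)*(d - 2)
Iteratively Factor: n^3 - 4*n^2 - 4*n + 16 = (n + 2)*(n^2 - 6*n + 8) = (n - 2)*(n + 2)*(n - 4)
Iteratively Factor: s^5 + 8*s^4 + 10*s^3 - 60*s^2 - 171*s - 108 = (s + 3)*(s^4 + 5*s^3 - 5*s^2 - 45*s - 36) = (s - 3)*(s + 3)*(s^3 + 8*s^2 + 19*s + 12) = (s - 3)*(s + 3)^2*(s^2 + 5*s + 4) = (s - 3)*(s + 3)^2*(s + 4)*(s + 1)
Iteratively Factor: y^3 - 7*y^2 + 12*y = (y)*(y^2 - 7*y + 12) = y*(y - 4)*(y - 3)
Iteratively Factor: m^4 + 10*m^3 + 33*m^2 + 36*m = (m + 4)*(m^3 + 6*m^2 + 9*m) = (m + 3)*(m + 4)*(m^2 + 3*m) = m*(m + 3)*(m + 4)*(m + 3)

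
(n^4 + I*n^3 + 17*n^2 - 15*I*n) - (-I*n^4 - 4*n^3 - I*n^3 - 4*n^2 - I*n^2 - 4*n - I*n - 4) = n^4 + I*n^4 + 4*n^3 + 2*I*n^3 + 21*n^2 + I*n^2 + 4*n - 14*I*n + 4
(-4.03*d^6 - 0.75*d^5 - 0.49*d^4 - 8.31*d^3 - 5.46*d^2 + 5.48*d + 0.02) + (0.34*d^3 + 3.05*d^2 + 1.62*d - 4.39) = -4.03*d^6 - 0.75*d^5 - 0.49*d^4 - 7.97*d^3 - 2.41*d^2 + 7.1*d - 4.37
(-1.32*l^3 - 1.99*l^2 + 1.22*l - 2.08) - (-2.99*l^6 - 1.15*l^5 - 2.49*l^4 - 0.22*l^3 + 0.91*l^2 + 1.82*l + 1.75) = 2.99*l^6 + 1.15*l^5 + 2.49*l^4 - 1.1*l^3 - 2.9*l^2 - 0.6*l - 3.83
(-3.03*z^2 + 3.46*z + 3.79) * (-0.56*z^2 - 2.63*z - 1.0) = 1.6968*z^4 + 6.0313*z^3 - 8.1922*z^2 - 13.4277*z - 3.79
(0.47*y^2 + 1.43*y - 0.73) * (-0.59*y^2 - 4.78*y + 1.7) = -0.2773*y^4 - 3.0903*y^3 - 5.6057*y^2 + 5.9204*y - 1.241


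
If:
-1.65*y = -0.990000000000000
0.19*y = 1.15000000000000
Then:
No Solution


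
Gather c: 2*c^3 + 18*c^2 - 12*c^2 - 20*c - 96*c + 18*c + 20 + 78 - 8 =2*c^3 + 6*c^2 - 98*c + 90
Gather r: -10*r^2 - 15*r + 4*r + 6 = -10*r^2 - 11*r + 6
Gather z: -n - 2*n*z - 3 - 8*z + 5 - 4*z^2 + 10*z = -n - 4*z^2 + z*(2 - 2*n) + 2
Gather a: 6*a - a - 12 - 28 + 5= 5*a - 35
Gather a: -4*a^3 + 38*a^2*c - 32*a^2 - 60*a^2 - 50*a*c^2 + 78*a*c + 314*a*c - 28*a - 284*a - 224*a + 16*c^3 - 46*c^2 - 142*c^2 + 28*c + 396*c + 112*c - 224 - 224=-4*a^3 + a^2*(38*c - 92) + a*(-50*c^2 + 392*c - 536) + 16*c^3 - 188*c^2 + 536*c - 448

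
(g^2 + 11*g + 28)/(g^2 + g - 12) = (g + 7)/(g - 3)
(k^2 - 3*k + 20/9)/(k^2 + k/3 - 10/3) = (k - 4/3)/(k + 2)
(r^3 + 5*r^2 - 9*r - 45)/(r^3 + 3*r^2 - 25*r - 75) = (r - 3)/(r - 5)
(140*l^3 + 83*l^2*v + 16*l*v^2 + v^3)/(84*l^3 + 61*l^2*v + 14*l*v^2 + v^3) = (5*l + v)/(3*l + v)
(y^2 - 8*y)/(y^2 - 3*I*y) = (y - 8)/(y - 3*I)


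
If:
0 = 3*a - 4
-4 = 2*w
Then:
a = 4/3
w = -2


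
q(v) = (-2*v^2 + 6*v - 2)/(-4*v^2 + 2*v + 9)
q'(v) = (6 - 4*v)/(-4*v^2 + 2*v + 9) + (8*v - 2)*(-2*v^2 + 6*v - 2)/(-4*v^2 + 2*v + 9)^2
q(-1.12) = -6.44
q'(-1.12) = 46.55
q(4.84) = 0.26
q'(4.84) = 0.05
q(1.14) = 0.37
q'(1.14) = 0.67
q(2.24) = -0.21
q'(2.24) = 0.96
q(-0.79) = -1.62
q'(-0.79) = 4.60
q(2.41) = -0.09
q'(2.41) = 0.55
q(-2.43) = 1.46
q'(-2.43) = 0.80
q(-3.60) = 0.99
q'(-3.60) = 0.20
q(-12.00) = 0.61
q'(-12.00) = 0.01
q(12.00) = 0.40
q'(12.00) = 0.01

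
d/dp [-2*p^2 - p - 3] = -4*p - 1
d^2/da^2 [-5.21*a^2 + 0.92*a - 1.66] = -10.4200000000000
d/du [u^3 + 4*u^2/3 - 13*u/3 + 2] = 3*u^2 + 8*u/3 - 13/3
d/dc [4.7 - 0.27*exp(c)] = -0.27*exp(c)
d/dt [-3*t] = -3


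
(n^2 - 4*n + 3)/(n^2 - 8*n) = (n^2 - 4*n + 3)/(n*(n - 8))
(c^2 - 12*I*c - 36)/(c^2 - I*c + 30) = (c - 6*I)/(c + 5*I)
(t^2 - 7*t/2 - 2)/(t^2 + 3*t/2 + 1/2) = (t - 4)/(t + 1)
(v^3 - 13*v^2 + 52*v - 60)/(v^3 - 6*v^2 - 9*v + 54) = (v^2 - 7*v + 10)/(v^2 - 9)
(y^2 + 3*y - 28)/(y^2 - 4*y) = (y + 7)/y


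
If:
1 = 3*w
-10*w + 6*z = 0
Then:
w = 1/3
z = 5/9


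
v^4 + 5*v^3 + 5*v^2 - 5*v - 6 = (v - 1)*(v + 1)*(v + 2)*(v + 3)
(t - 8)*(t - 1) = t^2 - 9*t + 8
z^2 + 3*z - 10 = (z - 2)*(z + 5)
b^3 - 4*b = b*(b - 2)*(b + 2)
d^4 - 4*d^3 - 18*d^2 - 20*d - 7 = (d - 7)*(d + 1)^3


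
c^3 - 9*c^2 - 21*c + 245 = (c - 7)^2*(c + 5)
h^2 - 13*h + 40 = (h - 8)*(h - 5)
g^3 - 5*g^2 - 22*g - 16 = (g - 8)*(g + 1)*(g + 2)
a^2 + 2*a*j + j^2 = (a + j)^2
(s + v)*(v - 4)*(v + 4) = s*v^2 - 16*s + v^3 - 16*v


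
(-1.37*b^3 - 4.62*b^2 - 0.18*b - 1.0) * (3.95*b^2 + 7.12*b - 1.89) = -5.4115*b^5 - 28.0034*b^4 - 31.0161*b^3 + 3.5002*b^2 - 6.7798*b + 1.89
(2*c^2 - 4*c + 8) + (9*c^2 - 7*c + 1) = 11*c^2 - 11*c + 9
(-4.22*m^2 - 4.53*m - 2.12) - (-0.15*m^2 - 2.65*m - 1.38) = -4.07*m^2 - 1.88*m - 0.74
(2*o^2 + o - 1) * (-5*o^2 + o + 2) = -10*o^4 - 3*o^3 + 10*o^2 + o - 2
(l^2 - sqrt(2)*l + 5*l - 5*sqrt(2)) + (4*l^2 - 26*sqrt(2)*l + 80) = 5*l^2 - 27*sqrt(2)*l + 5*l - 5*sqrt(2) + 80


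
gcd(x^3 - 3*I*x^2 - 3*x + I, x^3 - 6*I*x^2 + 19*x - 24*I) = x - I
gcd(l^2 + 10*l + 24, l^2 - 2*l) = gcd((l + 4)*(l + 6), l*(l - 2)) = 1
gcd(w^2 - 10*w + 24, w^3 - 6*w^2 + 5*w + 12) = w - 4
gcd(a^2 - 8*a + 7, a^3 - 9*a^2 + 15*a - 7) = a^2 - 8*a + 7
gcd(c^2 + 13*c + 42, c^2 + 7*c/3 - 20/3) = 1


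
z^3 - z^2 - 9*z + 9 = (z - 3)*(z - 1)*(z + 3)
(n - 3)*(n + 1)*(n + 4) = n^3 + 2*n^2 - 11*n - 12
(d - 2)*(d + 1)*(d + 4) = d^3 + 3*d^2 - 6*d - 8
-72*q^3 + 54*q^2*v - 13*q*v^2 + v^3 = (-6*q + v)*(-4*q + v)*(-3*q + v)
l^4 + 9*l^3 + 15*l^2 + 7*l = l*(l + 1)^2*(l + 7)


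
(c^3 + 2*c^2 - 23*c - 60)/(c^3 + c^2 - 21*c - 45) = (c + 4)/(c + 3)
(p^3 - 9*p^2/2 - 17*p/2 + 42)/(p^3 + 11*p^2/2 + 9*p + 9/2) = (2*p^2 - 15*p + 28)/(2*p^2 + 5*p + 3)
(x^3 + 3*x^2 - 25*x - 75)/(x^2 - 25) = x + 3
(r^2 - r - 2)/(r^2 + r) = (r - 2)/r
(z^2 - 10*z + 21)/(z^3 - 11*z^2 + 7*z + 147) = (z - 3)/(z^2 - 4*z - 21)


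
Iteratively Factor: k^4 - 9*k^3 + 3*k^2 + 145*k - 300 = (k - 3)*(k^3 - 6*k^2 - 15*k + 100) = (k - 5)*(k - 3)*(k^2 - k - 20) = (k - 5)^2*(k - 3)*(k + 4)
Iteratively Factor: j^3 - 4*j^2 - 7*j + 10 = (j - 1)*(j^2 - 3*j - 10) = (j - 5)*(j - 1)*(j + 2)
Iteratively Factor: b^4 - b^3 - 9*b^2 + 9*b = (b - 3)*(b^3 + 2*b^2 - 3*b) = (b - 3)*(b - 1)*(b^2 + 3*b) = b*(b - 3)*(b - 1)*(b + 3)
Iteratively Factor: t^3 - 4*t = (t + 2)*(t^2 - 2*t) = t*(t + 2)*(t - 2)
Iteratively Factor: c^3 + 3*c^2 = (c)*(c^2 + 3*c) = c^2*(c + 3)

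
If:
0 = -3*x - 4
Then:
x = -4/3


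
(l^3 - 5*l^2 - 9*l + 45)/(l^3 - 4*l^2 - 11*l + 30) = (l - 3)/(l - 2)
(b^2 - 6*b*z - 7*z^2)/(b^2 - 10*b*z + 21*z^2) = (-b - z)/(-b + 3*z)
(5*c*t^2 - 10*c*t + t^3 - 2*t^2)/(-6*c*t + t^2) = (-5*c*t + 10*c - t^2 + 2*t)/(6*c - t)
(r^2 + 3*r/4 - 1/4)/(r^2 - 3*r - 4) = (r - 1/4)/(r - 4)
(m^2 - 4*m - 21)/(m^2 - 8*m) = (m^2 - 4*m - 21)/(m*(m - 8))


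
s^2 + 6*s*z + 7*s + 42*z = (s + 7)*(s + 6*z)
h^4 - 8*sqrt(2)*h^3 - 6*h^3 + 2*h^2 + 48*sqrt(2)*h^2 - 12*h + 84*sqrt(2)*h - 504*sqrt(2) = (h - 6)*(h - 7*sqrt(2))*(h - 3*sqrt(2))*(h + 2*sqrt(2))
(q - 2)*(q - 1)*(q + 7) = q^3 + 4*q^2 - 19*q + 14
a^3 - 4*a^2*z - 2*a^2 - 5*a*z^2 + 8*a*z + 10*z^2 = (a - 2)*(a - 5*z)*(a + z)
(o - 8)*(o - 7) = o^2 - 15*o + 56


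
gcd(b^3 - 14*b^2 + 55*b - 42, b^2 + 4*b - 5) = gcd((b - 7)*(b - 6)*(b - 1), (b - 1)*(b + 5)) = b - 1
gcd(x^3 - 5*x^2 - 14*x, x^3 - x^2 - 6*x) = x^2 + 2*x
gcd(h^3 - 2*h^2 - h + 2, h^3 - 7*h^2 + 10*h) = h - 2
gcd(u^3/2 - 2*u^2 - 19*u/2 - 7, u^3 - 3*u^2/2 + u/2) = 1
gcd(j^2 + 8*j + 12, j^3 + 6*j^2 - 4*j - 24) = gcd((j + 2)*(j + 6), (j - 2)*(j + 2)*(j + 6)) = j^2 + 8*j + 12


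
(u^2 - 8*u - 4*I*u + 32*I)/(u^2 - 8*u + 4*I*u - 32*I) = (u - 4*I)/(u + 4*I)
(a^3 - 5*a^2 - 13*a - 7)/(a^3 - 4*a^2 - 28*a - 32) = (-a^3 + 5*a^2 + 13*a + 7)/(-a^3 + 4*a^2 + 28*a + 32)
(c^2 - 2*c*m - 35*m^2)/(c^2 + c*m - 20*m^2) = (c - 7*m)/(c - 4*m)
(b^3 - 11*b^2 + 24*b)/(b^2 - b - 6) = b*(b - 8)/(b + 2)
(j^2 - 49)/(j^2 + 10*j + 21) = (j - 7)/(j + 3)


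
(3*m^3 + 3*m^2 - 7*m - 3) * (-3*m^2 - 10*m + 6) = -9*m^5 - 39*m^4 + 9*m^3 + 97*m^2 - 12*m - 18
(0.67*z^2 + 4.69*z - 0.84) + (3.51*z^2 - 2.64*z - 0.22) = 4.18*z^2 + 2.05*z - 1.06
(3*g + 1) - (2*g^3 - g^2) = -2*g^3 + g^2 + 3*g + 1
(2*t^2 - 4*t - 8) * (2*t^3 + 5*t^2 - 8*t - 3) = 4*t^5 + 2*t^4 - 52*t^3 - 14*t^2 + 76*t + 24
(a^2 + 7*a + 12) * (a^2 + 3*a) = a^4 + 10*a^3 + 33*a^2 + 36*a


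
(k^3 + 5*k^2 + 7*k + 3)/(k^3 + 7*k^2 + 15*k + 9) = (k + 1)/(k + 3)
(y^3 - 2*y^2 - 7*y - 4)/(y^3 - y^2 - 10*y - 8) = (y + 1)/(y + 2)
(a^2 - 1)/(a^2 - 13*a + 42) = (a^2 - 1)/(a^2 - 13*a + 42)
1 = 1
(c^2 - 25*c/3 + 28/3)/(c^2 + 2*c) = (3*c^2 - 25*c + 28)/(3*c*(c + 2))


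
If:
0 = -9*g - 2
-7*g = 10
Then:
No Solution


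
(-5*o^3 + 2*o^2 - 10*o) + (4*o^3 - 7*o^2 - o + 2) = -o^3 - 5*o^2 - 11*o + 2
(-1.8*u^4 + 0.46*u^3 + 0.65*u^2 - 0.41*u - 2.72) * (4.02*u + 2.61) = -7.236*u^5 - 2.8488*u^4 + 3.8136*u^3 + 0.0483000000000002*u^2 - 12.0045*u - 7.0992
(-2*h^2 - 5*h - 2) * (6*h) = -12*h^3 - 30*h^2 - 12*h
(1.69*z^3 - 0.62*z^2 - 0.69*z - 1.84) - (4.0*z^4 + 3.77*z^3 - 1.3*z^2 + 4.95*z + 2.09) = -4.0*z^4 - 2.08*z^3 + 0.68*z^2 - 5.64*z - 3.93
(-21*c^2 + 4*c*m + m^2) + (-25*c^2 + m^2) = -46*c^2 + 4*c*m + 2*m^2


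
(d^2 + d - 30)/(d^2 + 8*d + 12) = (d - 5)/(d + 2)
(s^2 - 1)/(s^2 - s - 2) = (s - 1)/(s - 2)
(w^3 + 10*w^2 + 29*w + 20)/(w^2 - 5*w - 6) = (w^2 + 9*w + 20)/(w - 6)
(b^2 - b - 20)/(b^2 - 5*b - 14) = (-b^2 + b + 20)/(-b^2 + 5*b + 14)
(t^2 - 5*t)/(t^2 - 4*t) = (t - 5)/(t - 4)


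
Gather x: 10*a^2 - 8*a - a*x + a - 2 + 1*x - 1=10*a^2 - 7*a + x*(1 - a) - 3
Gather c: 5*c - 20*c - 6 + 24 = 18 - 15*c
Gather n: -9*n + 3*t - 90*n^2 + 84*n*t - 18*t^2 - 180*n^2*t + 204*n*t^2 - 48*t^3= n^2*(-180*t - 90) + n*(204*t^2 + 84*t - 9) - 48*t^3 - 18*t^2 + 3*t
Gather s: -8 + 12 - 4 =0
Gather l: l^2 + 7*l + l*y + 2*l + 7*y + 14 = l^2 + l*(y + 9) + 7*y + 14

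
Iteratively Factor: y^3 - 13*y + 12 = (y + 4)*(y^2 - 4*y + 3) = (y - 1)*(y + 4)*(y - 3)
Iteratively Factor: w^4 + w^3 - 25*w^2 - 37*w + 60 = (w + 3)*(w^3 - 2*w^2 - 19*w + 20) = (w - 5)*(w + 3)*(w^2 + 3*w - 4) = (w - 5)*(w - 1)*(w + 3)*(w + 4)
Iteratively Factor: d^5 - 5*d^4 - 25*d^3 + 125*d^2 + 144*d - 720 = (d - 5)*(d^4 - 25*d^2 + 144) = (d - 5)*(d - 4)*(d^3 + 4*d^2 - 9*d - 36) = (d - 5)*(d - 4)*(d - 3)*(d^2 + 7*d + 12) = (d - 5)*(d - 4)*(d - 3)*(d + 4)*(d + 3)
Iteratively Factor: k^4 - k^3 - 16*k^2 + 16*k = (k)*(k^3 - k^2 - 16*k + 16) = k*(k - 1)*(k^2 - 16) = k*(k - 1)*(k + 4)*(k - 4)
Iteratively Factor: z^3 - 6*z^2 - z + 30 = (z - 3)*(z^2 - 3*z - 10) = (z - 3)*(z + 2)*(z - 5)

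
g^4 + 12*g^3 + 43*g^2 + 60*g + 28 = (g + 1)*(g + 2)^2*(g + 7)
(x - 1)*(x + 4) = x^2 + 3*x - 4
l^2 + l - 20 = (l - 4)*(l + 5)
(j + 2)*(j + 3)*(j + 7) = j^3 + 12*j^2 + 41*j + 42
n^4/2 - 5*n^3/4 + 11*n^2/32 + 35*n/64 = n*(n/2 + 1/4)*(n - 7/4)*(n - 5/4)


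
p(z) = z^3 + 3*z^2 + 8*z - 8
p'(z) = 3*z^2 + 6*z + 8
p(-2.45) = -24.30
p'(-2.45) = 11.31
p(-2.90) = -30.36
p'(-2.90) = 15.83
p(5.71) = 321.66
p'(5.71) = 140.07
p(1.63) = 17.34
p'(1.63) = 25.75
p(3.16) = 78.79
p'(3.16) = 56.92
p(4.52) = 181.80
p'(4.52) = 96.41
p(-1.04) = -14.20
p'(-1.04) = 5.00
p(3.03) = 71.60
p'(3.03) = 53.72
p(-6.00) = -164.00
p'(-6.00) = 80.00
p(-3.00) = -32.00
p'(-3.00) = 17.00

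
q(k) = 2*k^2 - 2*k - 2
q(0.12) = -2.21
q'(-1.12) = -6.48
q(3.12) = 11.23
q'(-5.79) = -25.16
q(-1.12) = 2.75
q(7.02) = 82.52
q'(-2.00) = -10.00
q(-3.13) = 23.85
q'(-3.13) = -14.52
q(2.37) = 4.49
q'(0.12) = -1.52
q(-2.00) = 10.00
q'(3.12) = 10.48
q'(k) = 4*k - 2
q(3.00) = 10.00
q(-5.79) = 76.63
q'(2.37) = 7.48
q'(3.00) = 10.00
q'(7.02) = 26.08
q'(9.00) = 34.00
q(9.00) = 142.00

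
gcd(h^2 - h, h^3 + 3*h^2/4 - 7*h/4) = h^2 - h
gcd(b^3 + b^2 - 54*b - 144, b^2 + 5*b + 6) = b + 3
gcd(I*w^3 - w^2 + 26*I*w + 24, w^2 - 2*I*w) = 1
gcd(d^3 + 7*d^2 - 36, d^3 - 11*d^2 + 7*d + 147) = d + 3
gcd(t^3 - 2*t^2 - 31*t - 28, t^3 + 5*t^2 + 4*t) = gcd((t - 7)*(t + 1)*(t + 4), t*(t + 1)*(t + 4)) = t^2 + 5*t + 4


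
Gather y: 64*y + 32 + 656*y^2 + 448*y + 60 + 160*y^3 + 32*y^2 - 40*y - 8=160*y^3 + 688*y^2 + 472*y + 84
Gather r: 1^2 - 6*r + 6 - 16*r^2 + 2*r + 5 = -16*r^2 - 4*r + 12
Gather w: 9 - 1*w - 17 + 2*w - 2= w - 10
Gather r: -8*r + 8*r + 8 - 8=0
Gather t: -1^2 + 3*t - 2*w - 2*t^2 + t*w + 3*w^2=-2*t^2 + t*(w + 3) + 3*w^2 - 2*w - 1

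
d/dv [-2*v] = -2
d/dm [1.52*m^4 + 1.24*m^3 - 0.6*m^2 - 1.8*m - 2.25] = 6.08*m^3 + 3.72*m^2 - 1.2*m - 1.8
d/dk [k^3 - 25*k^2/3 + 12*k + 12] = 3*k^2 - 50*k/3 + 12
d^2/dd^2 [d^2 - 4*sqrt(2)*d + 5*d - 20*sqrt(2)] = 2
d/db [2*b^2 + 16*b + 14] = 4*b + 16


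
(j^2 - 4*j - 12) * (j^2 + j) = j^4 - 3*j^3 - 16*j^2 - 12*j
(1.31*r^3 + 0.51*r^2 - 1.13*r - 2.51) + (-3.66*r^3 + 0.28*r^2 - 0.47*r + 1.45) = -2.35*r^3 + 0.79*r^2 - 1.6*r - 1.06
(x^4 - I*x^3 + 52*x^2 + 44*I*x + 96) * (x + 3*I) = x^5 + 2*I*x^4 + 55*x^3 + 200*I*x^2 - 36*x + 288*I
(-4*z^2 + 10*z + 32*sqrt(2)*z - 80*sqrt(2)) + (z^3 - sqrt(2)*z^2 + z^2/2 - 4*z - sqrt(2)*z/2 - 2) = z^3 - 7*z^2/2 - sqrt(2)*z^2 + 6*z + 63*sqrt(2)*z/2 - 80*sqrt(2) - 2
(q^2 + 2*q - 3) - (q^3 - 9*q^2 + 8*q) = -q^3 + 10*q^2 - 6*q - 3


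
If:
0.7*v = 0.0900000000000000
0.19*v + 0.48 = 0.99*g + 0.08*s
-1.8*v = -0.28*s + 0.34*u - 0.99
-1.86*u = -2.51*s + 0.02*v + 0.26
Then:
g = 0.15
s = 4.51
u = 5.95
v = 0.13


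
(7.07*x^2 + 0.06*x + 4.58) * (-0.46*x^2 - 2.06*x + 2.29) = -3.2522*x^4 - 14.5918*x^3 + 13.9599*x^2 - 9.2974*x + 10.4882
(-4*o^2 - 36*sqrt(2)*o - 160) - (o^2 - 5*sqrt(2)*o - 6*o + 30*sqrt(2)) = -5*o^2 - 31*sqrt(2)*o + 6*o - 160 - 30*sqrt(2)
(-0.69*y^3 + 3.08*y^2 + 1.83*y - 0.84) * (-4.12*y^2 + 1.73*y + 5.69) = 2.8428*y^5 - 13.8833*y^4 - 6.1373*y^3 + 24.1519*y^2 + 8.9595*y - 4.7796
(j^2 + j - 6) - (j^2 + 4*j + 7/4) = -3*j - 31/4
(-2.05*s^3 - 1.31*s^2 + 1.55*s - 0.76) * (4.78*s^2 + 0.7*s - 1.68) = -9.799*s^5 - 7.6968*s^4 + 9.936*s^3 - 0.347*s^2 - 3.136*s + 1.2768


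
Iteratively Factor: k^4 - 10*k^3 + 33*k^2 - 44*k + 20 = (k - 2)*(k^3 - 8*k^2 + 17*k - 10) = (k - 5)*(k - 2)*(k^2 - 3*k + 2) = (k - 5)*(k - 2)^2*(k - 1)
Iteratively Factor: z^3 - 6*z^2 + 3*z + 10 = (z + 1)*(z^2 - 7*z + 10) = (z - 5)*(z + 1)*(z - 2)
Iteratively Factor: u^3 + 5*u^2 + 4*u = (u + 1)*(u^2 + 4*u) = u*(u + 1)*(u + 4)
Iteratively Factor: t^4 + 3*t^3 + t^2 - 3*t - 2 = (t + 2)*(t^3 + t^2 - t - 1) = (t + 1)*(t + 2)*(t^2 - 1) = (t + 1)^2*(t + 2)*(t - 1)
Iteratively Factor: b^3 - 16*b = (b - 4)*(b^2 + 4*b) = (b - 4)*(b + 4)*(b)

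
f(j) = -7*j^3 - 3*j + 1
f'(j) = -21*j^2 - 3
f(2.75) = -152.83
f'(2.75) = -161.81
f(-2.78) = 159.73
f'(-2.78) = -165.30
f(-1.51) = 29.63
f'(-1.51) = -50.88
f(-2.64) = 137.72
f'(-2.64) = -149.36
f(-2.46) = 112.59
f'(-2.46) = -130.08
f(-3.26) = 253.30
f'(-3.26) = -226.18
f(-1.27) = 19.15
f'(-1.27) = -36.87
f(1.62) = -33.62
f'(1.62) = -58.11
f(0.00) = 1.00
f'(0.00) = -3.00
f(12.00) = -12131.00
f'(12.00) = -3027.00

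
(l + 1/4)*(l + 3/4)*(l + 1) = l^3 + 2*l^2 + 19*l/16 + 3/16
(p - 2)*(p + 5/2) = p^2 + p/2 - 5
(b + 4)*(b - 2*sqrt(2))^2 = b^3 - 4*sqrt(2)*b^2 + 4*b^2 - 16*sqrt(2)*b + 8*b + 32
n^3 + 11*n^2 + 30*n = n*(n + 5)*(n + 6)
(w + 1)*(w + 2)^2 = w^3 + 5*w^2 + 8*w + 4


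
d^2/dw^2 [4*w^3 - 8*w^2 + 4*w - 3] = 24*w - 16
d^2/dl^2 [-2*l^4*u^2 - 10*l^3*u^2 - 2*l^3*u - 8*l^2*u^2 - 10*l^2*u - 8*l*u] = 4*u*(-6*l^2*u - 15*l*u - 3*l - 4*u - 5)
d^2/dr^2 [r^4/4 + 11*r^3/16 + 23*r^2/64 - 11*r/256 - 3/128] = 3*r^2 + 33*r/8 + 23/32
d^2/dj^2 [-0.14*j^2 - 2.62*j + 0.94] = -0.280000000000000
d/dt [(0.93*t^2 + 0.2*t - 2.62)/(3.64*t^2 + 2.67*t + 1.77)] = (1.7551*t^2 + 22.3658*t + 7.3494)/(13.2496*t^4 + 19.4376*t^3 + 20.0145*t^2 + 9.4518*t + 3.1329)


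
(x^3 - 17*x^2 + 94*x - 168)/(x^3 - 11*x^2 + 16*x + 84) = (x - 4)/(x + 2)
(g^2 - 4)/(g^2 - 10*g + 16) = (g + 2)/(g - 8)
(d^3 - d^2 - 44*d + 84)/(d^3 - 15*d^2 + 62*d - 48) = (d^2 + 5*d - 14)/(d^2 - 9*d + 8)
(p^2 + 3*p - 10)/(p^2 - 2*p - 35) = (p - 2)/(p - 7)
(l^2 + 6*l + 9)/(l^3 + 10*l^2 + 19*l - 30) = (l^2 + 6*l + 9)/(l^3 + 10*l^2 + 19*l - 30)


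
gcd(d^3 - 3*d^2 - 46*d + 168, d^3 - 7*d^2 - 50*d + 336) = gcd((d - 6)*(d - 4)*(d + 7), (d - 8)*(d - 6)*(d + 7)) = d^2 + d - 42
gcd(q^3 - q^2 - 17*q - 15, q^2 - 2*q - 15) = q^2 - 2*q - 15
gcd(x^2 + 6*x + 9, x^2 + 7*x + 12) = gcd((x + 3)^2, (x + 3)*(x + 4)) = x + 3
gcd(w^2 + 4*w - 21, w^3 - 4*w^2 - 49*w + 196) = w + 7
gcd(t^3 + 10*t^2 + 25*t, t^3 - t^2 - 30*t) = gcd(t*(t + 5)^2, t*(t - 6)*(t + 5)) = t^2 + 5*t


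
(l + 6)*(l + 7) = l^2 + 13*l + 42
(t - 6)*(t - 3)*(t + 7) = t^3 - 2*t^2 - 45*t + 126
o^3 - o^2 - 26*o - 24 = (o - 6)*(o + 1)*(o + 4)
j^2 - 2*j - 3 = (j - 3)*(j + 1)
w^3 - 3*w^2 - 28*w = w*(w - 7)*(w + 4)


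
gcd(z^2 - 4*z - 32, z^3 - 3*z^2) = 1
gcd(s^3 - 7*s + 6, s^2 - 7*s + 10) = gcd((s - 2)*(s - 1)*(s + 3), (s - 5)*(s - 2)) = s - 2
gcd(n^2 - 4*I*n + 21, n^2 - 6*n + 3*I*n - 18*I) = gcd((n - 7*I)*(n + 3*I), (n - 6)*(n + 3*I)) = n + 3*I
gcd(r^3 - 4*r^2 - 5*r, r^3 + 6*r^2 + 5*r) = r^2 + r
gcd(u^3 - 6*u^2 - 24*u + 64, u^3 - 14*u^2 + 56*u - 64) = u^2 - 10*u + 16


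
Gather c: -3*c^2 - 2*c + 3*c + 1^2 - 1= -3*c^2 + c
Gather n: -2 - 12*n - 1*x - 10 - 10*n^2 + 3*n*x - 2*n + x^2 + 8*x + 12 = -10*n^2 + n*(3*x - 14) + x^2 + 7*x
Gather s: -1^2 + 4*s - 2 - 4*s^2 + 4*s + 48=-4*s^2 + 8*s + 45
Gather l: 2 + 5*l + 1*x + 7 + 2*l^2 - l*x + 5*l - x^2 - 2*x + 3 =2*l^2 + l*(10 - x) - x^2 - x + 12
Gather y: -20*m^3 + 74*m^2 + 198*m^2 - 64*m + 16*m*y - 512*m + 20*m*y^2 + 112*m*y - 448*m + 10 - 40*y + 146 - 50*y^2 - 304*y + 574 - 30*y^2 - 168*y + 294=-20*m^3 + 272*m^2 - 1024*m + y^2*(20*m - 80) + y*(128*m - 512) + 1024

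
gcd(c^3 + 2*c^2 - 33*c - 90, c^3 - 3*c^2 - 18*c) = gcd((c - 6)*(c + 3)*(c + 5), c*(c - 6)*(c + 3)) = c^2 - 3*c - 18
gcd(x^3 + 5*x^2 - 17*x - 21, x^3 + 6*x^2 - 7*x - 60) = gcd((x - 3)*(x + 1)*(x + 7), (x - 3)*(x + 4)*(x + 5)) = x - 3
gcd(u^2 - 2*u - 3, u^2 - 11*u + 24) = u - 3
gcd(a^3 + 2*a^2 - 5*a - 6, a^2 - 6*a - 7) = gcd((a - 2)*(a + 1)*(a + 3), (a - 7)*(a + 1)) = a + 1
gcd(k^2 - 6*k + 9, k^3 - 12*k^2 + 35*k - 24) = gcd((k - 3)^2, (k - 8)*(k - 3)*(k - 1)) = k - 3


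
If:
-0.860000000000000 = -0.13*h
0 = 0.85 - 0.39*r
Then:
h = 6.62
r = 2.18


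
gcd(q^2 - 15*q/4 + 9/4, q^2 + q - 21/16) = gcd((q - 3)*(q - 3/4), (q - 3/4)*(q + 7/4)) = q - 3/4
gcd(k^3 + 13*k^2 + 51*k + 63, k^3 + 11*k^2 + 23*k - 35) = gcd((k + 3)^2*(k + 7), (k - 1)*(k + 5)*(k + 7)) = k + 7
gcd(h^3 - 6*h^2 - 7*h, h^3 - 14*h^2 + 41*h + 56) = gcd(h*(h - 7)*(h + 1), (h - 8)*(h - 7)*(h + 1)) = h^2 - 6*h - 7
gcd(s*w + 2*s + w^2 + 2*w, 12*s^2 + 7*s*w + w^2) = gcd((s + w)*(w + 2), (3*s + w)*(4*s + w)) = 1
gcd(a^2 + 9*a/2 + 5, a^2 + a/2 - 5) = a + 5/2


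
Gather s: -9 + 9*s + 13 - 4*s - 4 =5*s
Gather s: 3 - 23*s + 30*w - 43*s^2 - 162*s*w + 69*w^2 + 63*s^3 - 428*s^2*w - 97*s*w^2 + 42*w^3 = 63*s^3 + s^2*(-428*w - 43) + s*(-97*w^2 - 162*w - 23) + 42*w^3 + 69*w^2 + 30*w + 3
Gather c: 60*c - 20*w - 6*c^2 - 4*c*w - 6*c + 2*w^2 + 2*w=-6*c^2 + c*(54 - 4*w) + 2*w^2 - 18*w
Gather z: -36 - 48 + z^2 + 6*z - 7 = z^2 + 6*z - 91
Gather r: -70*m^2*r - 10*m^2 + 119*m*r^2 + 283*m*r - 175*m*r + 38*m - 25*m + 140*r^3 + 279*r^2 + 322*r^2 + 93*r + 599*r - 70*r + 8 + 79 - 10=-10*m^2 + 13*m + 140*r^3 + r^2*(119*m + 601) + r*(-70*m^2 + 108*m + 622) + 77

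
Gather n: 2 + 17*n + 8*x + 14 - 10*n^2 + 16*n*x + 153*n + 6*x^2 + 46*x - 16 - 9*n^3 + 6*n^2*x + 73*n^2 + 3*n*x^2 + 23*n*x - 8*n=-9*n^3 + n^2*(6*x + 63) + n*(3*x^2 + 39*x + 162) + 6*x^2 + 54*x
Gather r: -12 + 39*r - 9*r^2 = -9*r^2 + 39*r - 12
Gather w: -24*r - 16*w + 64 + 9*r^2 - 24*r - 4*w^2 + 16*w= 9*r^2 - 48*r - 4*w^2 + 64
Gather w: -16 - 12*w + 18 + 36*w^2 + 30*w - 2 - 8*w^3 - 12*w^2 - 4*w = -8*w^3 + 24*w^2 + 14*w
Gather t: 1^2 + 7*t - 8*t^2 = -8*t^2 + 7*t + 1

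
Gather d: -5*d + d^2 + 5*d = d^2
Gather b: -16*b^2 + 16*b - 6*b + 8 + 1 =-16*b^2 + 10*b + 9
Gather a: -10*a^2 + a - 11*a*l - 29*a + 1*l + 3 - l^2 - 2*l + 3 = -10*a^2 + a*(-11*l - 28) - l^2 - l + 6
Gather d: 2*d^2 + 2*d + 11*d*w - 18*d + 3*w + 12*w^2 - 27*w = 2*d^2 + d*(11*w - 16) + 12*w^2 - 24*w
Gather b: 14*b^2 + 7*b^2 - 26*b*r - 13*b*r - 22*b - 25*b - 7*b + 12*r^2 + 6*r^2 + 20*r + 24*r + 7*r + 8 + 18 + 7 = 21*b^2 + b*(-39*r - 54) + 18*r^2 + 51*r + 33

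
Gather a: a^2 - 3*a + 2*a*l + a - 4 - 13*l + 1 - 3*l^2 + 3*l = a^2 + a*(2*l - 2) - 3*l^2 - 10*l - 3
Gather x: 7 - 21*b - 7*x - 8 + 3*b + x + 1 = -18*b - 6*x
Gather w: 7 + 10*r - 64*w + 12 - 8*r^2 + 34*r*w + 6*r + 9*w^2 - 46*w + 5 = -8*r^2 + 16*r + 9*w^2 + w*(34*r - 110) + 24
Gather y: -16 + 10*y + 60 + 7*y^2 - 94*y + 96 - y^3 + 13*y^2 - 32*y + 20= -y^3 + 20*y^2 - 116*y + 160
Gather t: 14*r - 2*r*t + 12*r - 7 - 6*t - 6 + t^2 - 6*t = 26*r + t^2 + t*(-2*r - 12) - 13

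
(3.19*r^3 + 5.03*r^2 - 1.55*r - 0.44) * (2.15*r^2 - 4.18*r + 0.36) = 6.8585*r^5 - 2.5197*r^4 - 23.2095*r^3 + 7.3438*r^2 + 1.2812*r - 0.1584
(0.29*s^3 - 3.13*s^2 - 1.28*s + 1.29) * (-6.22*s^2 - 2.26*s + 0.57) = -1.8038*s^5 + 18.8132*s^4 + 15.2007*s^3 - 6.9151*s^2 - 3.645*s + 0.7353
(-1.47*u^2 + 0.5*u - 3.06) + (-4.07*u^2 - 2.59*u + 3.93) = -5.54*u^2 - 2.09*u + 0.87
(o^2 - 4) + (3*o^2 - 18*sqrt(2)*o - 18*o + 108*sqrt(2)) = 4*o^2 - 18*sqrt(2)*o - 18*o - 4 + 108*sqrt(2)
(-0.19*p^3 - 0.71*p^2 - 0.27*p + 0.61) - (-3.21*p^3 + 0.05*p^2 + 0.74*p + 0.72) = 3.02*p^3 - 0.76*p^2 - 1.01*p - 0.11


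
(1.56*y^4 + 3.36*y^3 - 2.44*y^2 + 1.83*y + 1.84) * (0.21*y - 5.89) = 0.3276*y^5 - 8.4828*y^4 - 20.3028*y^3 + 14.7559*y^2 - 10.3923*y - 10.8376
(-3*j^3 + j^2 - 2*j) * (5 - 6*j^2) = 18*j^5 - 6*j^4 - 3*j^3 + 5*j^2 - 10*j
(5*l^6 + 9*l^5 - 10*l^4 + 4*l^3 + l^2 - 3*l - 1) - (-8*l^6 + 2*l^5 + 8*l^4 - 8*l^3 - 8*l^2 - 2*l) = 13*l^6 + 7*l^5 - 18*l^4 + 12*l^3 + 9*l^2 - l - 1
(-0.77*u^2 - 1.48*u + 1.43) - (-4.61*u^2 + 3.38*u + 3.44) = 3.84*u^2 - 4.86*u - 2.01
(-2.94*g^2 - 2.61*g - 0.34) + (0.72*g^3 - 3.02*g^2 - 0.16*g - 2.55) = 0.72*g^3 - 5.96*g^2 - 2.77*g - 2.89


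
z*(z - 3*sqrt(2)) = z^2 - 3*sqrt(2)*z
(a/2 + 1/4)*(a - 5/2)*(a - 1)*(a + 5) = a^4/2 + a^3 - 57*a^2/8 + 5*a/2 + 25/8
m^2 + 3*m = m*(m + 3)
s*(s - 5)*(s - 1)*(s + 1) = s^4 - 5*s^3 - s^2 + 5*s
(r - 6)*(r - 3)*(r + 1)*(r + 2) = r^4 - 6*r^3 - 7*r^2 + 36*r + 36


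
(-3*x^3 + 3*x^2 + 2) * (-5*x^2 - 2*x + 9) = 15*x^5 - 9*x^4 - 33*x^3 + 17*x^2 - 4*x + 18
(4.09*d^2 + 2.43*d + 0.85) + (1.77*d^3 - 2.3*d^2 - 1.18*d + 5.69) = 1.77*d^3 + 1.79*d^2 + 1.25*d + 6.54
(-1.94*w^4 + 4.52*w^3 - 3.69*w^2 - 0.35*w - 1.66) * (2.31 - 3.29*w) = 6.3826*w^5 - 19.3522*w^4 + 22.5813*w^3 - 7.3724*w^2 + 4.6529*w - 3.8346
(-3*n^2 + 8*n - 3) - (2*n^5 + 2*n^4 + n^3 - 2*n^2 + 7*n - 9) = -2*n^5 - 2*n^4 - n^3 - n^2 + n + 6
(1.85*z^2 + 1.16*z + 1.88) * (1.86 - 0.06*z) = -0.111*z^3 + 3.3714*z^2 + 2.0448*z + 3.4968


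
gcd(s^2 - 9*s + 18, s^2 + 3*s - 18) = s - 3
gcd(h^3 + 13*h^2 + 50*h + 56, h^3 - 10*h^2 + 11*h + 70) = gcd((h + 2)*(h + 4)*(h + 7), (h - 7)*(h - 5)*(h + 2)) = h + 2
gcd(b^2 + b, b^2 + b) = b^2 + b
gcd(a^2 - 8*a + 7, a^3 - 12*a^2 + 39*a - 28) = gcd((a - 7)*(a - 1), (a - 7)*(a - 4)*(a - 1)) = a^2 - 8*a + 7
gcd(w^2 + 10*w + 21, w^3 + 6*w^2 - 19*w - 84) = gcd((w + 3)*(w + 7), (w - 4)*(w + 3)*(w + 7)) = w^2 + 10*w + 21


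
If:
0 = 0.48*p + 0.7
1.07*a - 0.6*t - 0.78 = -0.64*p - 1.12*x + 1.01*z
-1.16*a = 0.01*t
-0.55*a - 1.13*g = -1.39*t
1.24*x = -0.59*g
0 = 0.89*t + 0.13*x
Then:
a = 0.00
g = 0.00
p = -1.46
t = 0.00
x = 0.00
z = -1.70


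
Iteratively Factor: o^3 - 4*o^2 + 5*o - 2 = (o - 1)*(o^2 - 3*o + 2) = (o - 1)^2*(o - 2)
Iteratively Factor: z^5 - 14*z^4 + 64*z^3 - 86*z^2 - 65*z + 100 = (z - 1)*(z^4 - 13*z^3 + 51*z^2 - 35*z - 100) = (z - 4)*(z - 1)*(z^3 - 9*z^2 + 15*z + 25) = (z - 4)*(z - 1)*(z + 1)*(z^2 - 10*z + 25) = (z - 5)*(z - 4)*(z - 1)*(z + 1)*(z - 5)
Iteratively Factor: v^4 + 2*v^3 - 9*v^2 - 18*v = (v + 2)*(v^3 - 9*v) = v*(v + 2)*(v^2 - 9) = v*(v - 3)*(v + 2)*(v + 3)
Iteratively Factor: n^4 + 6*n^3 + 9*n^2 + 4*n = (n)*(n^3 + 6*n^2 + 9*n + 4) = n*(n + 1)*(n^2 + 5*n + 4) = n*(n + 1)*(n + 4)*(n + 1)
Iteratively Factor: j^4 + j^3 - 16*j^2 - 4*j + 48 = (j - 2)*(j^3 + 3*j^2 - 10*j - 24) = (j - 2)*(j + 4)*(j^2 - j - 6) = (j - 2)*(j + 2)*(j + 4)*(j - 3)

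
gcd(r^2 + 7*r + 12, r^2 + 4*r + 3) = r + 3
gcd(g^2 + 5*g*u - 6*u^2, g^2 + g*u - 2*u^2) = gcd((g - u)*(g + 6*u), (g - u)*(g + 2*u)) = -g + u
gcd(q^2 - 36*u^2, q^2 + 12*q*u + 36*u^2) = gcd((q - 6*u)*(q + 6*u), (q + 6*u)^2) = q + 6*u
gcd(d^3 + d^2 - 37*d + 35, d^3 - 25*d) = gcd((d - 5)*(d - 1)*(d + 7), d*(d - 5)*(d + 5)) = d - 5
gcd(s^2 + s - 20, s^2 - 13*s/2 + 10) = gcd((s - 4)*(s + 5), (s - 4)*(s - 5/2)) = s - 4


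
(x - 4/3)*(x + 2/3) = x^2 - 2*x/3 - 8/9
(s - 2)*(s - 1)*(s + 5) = s^3 + 2*s^2 - 13*s + 10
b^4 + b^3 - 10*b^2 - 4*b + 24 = (b - 2)^2*(b + 2)*(b + 3)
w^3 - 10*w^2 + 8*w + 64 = (w - 8)*(w - 4)*(w + 2)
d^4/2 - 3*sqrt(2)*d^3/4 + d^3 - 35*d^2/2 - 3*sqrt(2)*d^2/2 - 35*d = d*(d/2 + 1)*(d - 5*sqrt(2))*(d + 7*sqrt(2)/2)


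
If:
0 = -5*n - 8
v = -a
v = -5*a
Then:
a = 0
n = -8/5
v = 0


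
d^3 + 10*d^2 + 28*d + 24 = (d + 2)^2*(d + 6)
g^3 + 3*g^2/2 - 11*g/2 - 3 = (g - 2)*(g + 1/2)*(g + 3)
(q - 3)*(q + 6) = q^2 + 3*q - 18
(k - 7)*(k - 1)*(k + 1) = k^3 - 7*k^2 - k + 7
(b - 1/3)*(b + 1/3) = b^2 - 1/9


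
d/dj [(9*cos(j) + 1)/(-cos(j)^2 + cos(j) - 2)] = (9*sin(j)^2 - 2*cos(j) + 10)*sin(j)/(sin(j)^2 + cos(j) - 3)^2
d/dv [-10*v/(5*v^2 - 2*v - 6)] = 10*(5*v^2 + 6)/(25*v^4 - 20*v^3 - 56*v^2 + 24*v + 36)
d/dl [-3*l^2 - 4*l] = -6*l - 4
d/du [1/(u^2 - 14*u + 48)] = 2*(7 - u)/(u^2 - 14*u + 48)^2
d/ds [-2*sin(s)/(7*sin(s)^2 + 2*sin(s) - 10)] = 2*(7*sin(s)^2 + 10)*cos(s)/(7*sin(s)^2 + 2*sin(s) - 10)^2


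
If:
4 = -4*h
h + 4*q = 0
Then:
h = -1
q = 1/4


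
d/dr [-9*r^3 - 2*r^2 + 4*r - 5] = -27*r^2 - 4*r + 4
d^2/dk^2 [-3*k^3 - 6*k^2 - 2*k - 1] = -18*k - 12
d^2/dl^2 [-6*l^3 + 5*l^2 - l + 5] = 10 - 36*l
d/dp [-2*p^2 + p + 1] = 1 - 4*p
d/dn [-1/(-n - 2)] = -1/(n + 2)^2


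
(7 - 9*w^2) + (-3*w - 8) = -9*w^2 - 3*w - 1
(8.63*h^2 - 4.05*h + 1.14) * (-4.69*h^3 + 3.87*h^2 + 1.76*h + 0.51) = -40.4747*h^5 + 52.3926*h^4 - 5.8313*h^3 + 1.6851*h^2 - 0.0591000000000004*h + 0.5814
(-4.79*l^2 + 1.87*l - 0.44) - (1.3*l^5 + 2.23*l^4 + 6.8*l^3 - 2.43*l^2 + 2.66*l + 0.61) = -1.3*l^5 - 2.23*l^4 - 6.8*l^3 - 2.36*l^2 - 0.79*l - 1.05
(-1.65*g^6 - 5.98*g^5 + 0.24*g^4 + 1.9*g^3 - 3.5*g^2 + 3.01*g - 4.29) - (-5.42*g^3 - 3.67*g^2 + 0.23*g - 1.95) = -1.65*g^6 - 5.98*g^5 + 0.24*g^4 + 7.32*g^3 + 0.17*g^2 + 2.78*g - 2.34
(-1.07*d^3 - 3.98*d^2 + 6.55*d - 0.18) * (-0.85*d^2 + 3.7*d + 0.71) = 0.9095*d^5 - 0.576000000000001*d^4 - 21.0532*d^3 + 21.5622*d^2 + 3.9845*d - 0.1278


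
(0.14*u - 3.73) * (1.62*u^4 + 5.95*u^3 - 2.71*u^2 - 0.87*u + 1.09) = 0.2268*u^5 - 5.2096*u^4 - 22.5729*u^3 + 9.9865*u^2 + 3.3977*u - 4.0657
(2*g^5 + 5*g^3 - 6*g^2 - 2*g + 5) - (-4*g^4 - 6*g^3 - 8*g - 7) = 2*g^5 + 4*g^4 + 11*g^3 - 6*g^2 + 6*g + 12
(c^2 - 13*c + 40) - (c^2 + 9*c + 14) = 26 - 22*c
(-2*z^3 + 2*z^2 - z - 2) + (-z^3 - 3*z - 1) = -3*z^3 + 2*z^2 - 4*z - 3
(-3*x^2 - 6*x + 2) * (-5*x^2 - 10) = 15*x^4 + 30*x^3 + 20*x^2 + 60*x - 20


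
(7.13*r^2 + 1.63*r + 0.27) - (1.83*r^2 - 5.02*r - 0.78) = 5.3*r^2 + 6.65*r + 1.05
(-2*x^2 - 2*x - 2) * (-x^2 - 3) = 2*x^4 + 2*x^3 + 8*x^2 + 6*x + 6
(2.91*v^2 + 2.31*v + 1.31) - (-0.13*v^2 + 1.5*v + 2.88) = 3.04*v^2 + 0.81*v - 1.57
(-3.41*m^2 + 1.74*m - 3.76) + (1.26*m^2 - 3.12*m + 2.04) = -2.15*m^2 - 1.38*m - 1.72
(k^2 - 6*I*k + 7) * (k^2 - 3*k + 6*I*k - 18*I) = k^4 - 3*k^3 + 43*k^2 - 129*k + 42*I*k - 126*I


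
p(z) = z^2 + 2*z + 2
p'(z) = 2*z + 2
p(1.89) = 9.35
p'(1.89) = 5.78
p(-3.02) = 5.08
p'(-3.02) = -4.04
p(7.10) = 66.61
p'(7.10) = 16.20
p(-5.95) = 25.50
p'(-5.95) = -9.90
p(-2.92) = 4.69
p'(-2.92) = -3.84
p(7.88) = 79.85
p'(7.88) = 17.76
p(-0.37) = 1.40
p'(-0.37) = 1.26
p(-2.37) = 2.88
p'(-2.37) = -2.74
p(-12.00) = 122.00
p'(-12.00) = -22.00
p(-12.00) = 122.00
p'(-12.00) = -22.00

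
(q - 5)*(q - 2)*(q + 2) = q^3 - 5*q^2 - 4*q + 20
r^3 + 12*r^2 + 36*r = r*(r + 6)^2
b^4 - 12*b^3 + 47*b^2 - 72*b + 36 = (b - 6)*(b - 3)*(b - 2)*(b - 1)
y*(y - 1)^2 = y^3 - 2*y^2 + y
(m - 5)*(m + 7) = m^2 + 2*m - 35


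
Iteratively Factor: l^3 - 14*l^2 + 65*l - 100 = (l - 4)*(l^2 - 10*l + 25) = (l - 5)*(l - 4)*(l - 5)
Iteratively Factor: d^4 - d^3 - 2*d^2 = (d)*(d^3 - d^2 - 2*d) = d*(d + 1)*(d^2 - 2*d) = d*(d - 2)*(d + 1)*(d)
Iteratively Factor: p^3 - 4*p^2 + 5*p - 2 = (p - 2)*(p^2 - 2*p + 1) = (p - 2)*(p - 1)*(p - 1)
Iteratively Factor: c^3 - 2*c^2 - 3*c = (c)*(c^2 - 2*c - 3) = c*(c + 1)*(c - 3)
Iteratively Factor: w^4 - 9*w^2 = (w)*(w^3 - 9*w) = w*(w - 3)*(w^2 + 3*w) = w^2*(w - 3)*(w + 3)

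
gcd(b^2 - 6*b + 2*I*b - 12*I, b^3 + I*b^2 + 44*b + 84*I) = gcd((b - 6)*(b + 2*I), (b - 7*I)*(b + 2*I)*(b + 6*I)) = b + 2*I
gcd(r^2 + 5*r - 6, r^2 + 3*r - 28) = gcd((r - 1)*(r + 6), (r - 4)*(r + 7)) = 1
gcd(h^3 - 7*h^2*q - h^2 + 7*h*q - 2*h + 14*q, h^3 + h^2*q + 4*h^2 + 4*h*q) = 1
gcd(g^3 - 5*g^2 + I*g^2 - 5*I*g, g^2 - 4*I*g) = g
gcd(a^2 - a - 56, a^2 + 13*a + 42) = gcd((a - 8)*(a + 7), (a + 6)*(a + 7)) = a + 7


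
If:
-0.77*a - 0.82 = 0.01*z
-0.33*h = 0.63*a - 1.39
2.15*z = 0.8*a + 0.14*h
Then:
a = -1.07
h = 6.25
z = 0.01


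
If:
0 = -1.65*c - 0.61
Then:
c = -0.37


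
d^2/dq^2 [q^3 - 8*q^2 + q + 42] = 6*q - 16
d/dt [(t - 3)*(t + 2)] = 2*t - 1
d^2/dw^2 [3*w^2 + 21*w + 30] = 6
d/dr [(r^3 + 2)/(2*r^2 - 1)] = r*(2*r^3 - 3*r - 8)/(4*r^4 - 4*r^2 + 1)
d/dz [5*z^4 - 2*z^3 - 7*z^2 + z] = 20*z^3 - 6*z^2 - 14*z + 1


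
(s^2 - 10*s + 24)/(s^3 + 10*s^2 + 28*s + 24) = (s^2 - 10*s + 24)/(s^3 + 10*s^2 + 28*s + 24)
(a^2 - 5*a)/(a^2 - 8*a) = (a - 5)/(a - 8)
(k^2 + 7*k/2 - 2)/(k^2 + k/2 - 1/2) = (k + 4)/(k + 1)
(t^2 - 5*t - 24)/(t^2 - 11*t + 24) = (t + 3)/(t - 3)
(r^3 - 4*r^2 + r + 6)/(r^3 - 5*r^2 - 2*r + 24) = (r^2 - r - 2)/(r^2 - 2*r - 8)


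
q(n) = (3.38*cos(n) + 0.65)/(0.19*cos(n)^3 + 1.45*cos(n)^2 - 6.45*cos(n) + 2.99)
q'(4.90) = 4.00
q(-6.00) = -2.29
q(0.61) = -2.81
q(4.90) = 0.70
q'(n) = (3.38*cos(n) + 0.65)*(0.57*sin(n)*cos(n)^2 + 2.9*sin(n)*cos(n) - 6.45*sin(n))/(0.19*cos(n)^3 + 1.45*cos(n)^2 - 6.45*cos(n) + 2.99)^2 - 3.38*sin(n)/(0.19*cos(n)^3 + 1.45*cos(n)^2 - 6.45*cos(n) + 2.99)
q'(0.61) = -3.28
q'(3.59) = 0.06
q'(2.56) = -0.08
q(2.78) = -0.25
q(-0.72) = -3.33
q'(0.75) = -8.47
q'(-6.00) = -0.63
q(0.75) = -3.55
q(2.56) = -0.23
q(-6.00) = -2.29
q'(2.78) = -0.04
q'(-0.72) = 6.71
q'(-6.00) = -0.63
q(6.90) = -2.83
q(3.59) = -0.24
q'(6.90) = -3.42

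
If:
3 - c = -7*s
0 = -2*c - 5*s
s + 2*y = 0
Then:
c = 15/19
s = -6/19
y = 3/19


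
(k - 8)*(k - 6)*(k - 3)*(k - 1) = k^4 - 18*k^3 + 107*k^2 - 234*k + 144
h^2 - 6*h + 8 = (h - 4)*(h - 2)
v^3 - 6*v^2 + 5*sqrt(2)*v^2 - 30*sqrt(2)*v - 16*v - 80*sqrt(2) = (v - 8)*(v + 2)*(v + 5*sqrt(2))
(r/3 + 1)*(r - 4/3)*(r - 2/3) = r^3/3 + r^2/3 - 46*r/27 + 8/9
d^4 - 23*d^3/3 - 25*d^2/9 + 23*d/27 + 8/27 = (d - 8)*(d - 1/3)*(d + 1/3)^2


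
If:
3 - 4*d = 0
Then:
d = 3/4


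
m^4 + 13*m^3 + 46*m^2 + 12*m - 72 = (m - 1)*(m + 2)*(m + 6)^2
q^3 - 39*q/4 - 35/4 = (q - 7/2)*(q + 1)*(q + 5/2)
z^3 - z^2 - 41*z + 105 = (z - 5)*(z - 3)*(z + 7)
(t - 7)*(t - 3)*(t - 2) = t^3 - 12*t^2 + 41*t - 42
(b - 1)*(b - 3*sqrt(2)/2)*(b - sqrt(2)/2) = b^3 - 2*sqrt(2)*b^2 - b^2 + 3*b/2 + 2*sqrt(2)*b - 3/2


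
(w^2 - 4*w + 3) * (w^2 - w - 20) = w^4 - 5*w^3 - 13*w^2 + 77*w - 60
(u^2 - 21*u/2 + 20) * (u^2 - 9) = u^4 - 21*u^3/2 + 11*u^2 + 189*u/2 - 180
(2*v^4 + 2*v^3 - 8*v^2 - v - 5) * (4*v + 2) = 8*v^5 + 12*v^4 - 28*v^3 - 20*v^2 - 22*v - 10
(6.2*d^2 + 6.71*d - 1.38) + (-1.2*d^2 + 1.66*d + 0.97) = 5.0*d^2 + 8.37*d - 0.41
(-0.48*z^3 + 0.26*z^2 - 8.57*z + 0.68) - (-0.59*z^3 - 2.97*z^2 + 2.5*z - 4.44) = 0.11*z^3 + 3.23*z^2 - 11.07*z + 5.12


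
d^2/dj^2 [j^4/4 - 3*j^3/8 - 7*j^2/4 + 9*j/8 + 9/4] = 3*j^2 - 9*j/4 - 7/2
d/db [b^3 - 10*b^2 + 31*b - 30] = 3*b^2 - 20*b + 31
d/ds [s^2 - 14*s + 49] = 2*s - 14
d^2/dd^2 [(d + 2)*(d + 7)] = 2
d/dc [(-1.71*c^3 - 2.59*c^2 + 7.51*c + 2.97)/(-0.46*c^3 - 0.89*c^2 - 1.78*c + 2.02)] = (-4.44089209850063e-16*c^5 + 0.330499999999999*c^4 + 12.9968*c^3 + 5.0301*c^2 - 5.177*c + 20.4568)/(0.2116*c^6 + 0.8188*c^5 + 2.4297*c^4 + 1.31*c^3 - 0.4272*c^2 - 7.1912*c + 4.0804)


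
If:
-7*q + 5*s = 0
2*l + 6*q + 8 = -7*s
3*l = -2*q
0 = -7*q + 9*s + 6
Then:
No Solution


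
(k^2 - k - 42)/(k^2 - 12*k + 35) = (k + 6)/(k - 5)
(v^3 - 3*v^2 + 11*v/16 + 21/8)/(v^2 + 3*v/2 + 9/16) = (4*v^2 - 15*v + 14)/(4*v + 3)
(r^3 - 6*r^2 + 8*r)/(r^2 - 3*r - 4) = r*(r - 2)/(r + 1)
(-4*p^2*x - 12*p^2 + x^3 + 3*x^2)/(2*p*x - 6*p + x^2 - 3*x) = (-2*p*x - 6*p + x^2 + 3*x)/(x - 3)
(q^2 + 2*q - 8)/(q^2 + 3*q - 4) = (q - 2)/(q - 1)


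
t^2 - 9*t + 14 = (t - 7)*(t - 2)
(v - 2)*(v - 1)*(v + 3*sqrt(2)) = v^3 - 3*v^2 + 3*sqrt(2)*v^2 - 9*sqrt(2)*v + 2*v + 6*sqrt(2)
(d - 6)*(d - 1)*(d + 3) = d^3 - 4*d^2 - 15*d + 18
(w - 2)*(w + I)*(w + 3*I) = w^3 - 2*w^2 + 4*I*w^2 - 3*w - 8*I*w + 6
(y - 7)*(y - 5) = y^2 - 12*y + 35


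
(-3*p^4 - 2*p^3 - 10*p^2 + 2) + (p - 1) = -3*p^4 - 2*p^3 - 10*p^2 + p + 1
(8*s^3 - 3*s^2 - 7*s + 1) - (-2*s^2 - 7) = 8*s^3 - s^2 - 7*s + 8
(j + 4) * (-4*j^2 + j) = -4*j^3 - 15*j^2 + 4*j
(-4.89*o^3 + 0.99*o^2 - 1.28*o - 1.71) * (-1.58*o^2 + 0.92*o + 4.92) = 7.7262*o^5 - 6.063*o^4 - 21.1256*o^3 + 6.395*o^2 - 7.8708*o - 8.4132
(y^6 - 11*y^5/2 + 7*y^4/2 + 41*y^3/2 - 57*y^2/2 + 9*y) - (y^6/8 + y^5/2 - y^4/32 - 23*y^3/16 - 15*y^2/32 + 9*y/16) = 7*y^6/8 - 6*y^5 + 113*y^4/32 + 351*y^3/16 - 897*y^2/32 + 135*y/16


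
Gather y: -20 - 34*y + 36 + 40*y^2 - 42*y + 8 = 40*y^2 - 76*y + 24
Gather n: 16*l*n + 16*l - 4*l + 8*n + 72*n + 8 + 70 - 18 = 12*l + n*(16*l + 80) + 60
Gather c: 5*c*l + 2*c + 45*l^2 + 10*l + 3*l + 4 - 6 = c*(5*l + 2) + 45*l^2 + 13*l - 2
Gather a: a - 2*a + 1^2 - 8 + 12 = 5 - a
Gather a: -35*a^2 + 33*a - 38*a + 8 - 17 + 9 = -35*a^2 - 5*a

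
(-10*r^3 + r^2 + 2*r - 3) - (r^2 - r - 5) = -10*r^3 + 3*r + 2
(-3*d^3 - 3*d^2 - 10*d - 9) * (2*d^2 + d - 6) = -6*d^5 - 9*d^4 - 5*d^3 - 10*d^2 + 51*d + 54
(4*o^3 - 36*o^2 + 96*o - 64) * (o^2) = 4*o^5 - 36*o^4 + 96*o^3 - 64*o^2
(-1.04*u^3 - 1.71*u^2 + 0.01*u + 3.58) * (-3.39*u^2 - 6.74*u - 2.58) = 3.5256*u^5 + 12.8065*u^4 + 14.1747*u^3 - 7.7918*u^2 - 24.155*u - 9.2364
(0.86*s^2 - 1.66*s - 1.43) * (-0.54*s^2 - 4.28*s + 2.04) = -0.4644*s^4 - 2.7844*s^3 + 9.6314*s^2 + 2.734*s - 2.9172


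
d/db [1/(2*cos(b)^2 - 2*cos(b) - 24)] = (2*cos(b) - 1)*sin(b)/(2*(sin(b)^2 + cos(b) + 11)^2)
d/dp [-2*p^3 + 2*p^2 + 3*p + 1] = -6*p^2 + 4*p + 3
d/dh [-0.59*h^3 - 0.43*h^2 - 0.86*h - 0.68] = -1.77*h^2 - 0.86*h - 0.86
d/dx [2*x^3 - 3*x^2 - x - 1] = 6*x^2 - 6*x - 1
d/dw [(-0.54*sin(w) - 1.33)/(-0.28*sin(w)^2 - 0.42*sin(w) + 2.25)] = (-0.7448*sin(w) + 0.0756*cos(2*w) - 1.8492)*cos(w)/(0.28*sin(w)^2 + 0.42*sin(w) - 2.25)^2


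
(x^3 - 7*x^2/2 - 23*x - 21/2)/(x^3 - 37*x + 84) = (2*x^3 - 7*x^2 - 46*x - 21)/(2*(x^3 - 37*x + 84))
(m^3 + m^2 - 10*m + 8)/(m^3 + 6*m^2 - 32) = (m - 1)/(m + 4)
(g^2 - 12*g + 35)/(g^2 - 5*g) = (g - 7)/g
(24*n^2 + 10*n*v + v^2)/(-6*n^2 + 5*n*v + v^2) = (4*n + v)/(-n + v)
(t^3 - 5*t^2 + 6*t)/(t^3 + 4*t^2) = (t^2 - 5*t + 6)/(t*(t + 4))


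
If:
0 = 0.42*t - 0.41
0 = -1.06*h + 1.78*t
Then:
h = 1.64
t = 0.98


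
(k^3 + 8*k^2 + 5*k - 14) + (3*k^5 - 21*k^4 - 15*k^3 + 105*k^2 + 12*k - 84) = 3*k^5 - 21*k^4 - 14*k^3 + 113*k^2 + 17*k - 98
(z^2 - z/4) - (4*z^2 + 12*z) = -3*z^2 - 49*z/4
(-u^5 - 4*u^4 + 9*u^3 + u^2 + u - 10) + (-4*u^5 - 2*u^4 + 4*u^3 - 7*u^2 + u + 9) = -5*u^5 - 6*u^4 + 13*u^3 - 6*u^2 + 2*u - 1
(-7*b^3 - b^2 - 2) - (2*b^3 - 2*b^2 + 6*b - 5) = -9*b^3 + b^2 - 6*b + 3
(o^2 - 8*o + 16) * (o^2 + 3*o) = o^4 - 5*o^3 - 8*o^2 + 48*o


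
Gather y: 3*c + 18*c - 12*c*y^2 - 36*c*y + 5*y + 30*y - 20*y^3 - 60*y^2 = 21*c - 20*y^3 + y^2*(-12*c - 60) + y*(35 - 36*c)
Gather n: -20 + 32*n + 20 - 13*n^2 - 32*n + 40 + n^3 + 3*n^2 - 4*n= n^3 - 10*n^2 - 4*n + 40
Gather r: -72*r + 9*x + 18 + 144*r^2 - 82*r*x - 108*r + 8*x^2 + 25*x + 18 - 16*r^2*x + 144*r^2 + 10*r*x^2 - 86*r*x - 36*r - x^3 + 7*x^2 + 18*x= r^2*(288 - 16*x) + r*(10*x^2 - 168*x - 216) - x^3 + 15*x^2 + 52*x + 36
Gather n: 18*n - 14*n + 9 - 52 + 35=4*n - 8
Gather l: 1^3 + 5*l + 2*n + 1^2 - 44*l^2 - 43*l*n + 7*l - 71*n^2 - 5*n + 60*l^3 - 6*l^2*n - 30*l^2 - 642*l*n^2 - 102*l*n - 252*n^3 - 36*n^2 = 60*l^3 + l^2*(-6*n - 74) + l*(-642*n^2 - 145*n + 12) - 252*n^3 - 107*n^2 - 3*n + 2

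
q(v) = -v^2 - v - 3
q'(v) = -2*v - 1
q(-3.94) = -14.58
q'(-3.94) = 6.88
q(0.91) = -4.74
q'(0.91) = -2.82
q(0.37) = -3.51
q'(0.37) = -1.74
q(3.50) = -18.75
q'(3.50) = -8.00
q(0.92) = -4.77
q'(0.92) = -2.84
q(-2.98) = -8.90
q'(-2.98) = 4.96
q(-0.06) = -2.94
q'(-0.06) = -0.88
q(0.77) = -4.36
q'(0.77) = -2.54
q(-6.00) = -33.00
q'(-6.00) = 11.00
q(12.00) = -159.00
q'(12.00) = -25.00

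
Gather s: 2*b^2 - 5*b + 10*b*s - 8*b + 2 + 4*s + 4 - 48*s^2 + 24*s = 2*b^2 - 13*b - 48*s^2 + s*(10*b + 28) + 6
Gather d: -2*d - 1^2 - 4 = -2*d - 5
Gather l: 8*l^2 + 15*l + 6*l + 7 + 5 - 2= 8*l^2 + 21*l + 10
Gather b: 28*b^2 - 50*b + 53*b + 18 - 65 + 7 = 28*b^2 + 3*b - 40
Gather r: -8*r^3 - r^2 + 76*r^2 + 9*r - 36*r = -8*r^3 + 75*r^2 - 27*r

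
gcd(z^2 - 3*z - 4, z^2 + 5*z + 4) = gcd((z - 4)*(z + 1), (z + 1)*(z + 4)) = z + 1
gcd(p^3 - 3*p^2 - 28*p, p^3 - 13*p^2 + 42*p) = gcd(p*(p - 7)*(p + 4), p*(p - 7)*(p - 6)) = p^2 - 7*p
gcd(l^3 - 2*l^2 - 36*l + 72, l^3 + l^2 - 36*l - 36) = l^2 - 36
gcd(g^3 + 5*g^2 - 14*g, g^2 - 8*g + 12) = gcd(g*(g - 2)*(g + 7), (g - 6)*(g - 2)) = g - 2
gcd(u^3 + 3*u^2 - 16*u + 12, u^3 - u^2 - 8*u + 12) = u - 2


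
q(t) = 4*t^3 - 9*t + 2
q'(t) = 12*t^2 - 9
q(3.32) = 118.50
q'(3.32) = 123.27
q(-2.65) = -48.59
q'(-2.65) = 75.27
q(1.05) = -2.82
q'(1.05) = 4.23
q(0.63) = -2.67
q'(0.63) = -4.24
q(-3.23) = -103.72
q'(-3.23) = 116.19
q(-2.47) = -36.05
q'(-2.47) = 64.21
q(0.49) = -1.94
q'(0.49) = -6.12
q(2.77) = 62.09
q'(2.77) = 83.07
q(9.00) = 2837.00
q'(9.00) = 963.00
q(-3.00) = -79.00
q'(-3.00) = 99.00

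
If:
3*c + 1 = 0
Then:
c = -1/3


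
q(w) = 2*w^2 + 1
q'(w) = 4*w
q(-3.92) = 31.73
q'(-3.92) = -15.68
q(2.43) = 12.81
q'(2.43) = 9.72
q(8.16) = 134.17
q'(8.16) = 32.64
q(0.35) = 1.24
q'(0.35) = 1.40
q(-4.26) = 37.30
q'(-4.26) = -17.04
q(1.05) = 3.20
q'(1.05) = 4.20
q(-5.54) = 62.38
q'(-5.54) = -22.16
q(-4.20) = 36.28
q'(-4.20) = -16.80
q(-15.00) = 451.00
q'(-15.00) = -60.00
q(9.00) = 163.00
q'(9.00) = 36.00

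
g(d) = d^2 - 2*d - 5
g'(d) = 2*d - 2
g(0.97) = -6.00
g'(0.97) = -0.06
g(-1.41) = -0.19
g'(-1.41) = -4.82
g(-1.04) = -1.84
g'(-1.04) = -4.08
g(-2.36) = 5.29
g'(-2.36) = -6.72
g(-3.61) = 15.25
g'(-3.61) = -9.22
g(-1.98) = 2.88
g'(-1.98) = -5.96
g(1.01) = -6.00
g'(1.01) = 0.02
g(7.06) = 30.72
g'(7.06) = 12.12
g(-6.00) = 43.00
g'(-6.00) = -14.00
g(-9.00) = 94.00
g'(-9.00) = -20.00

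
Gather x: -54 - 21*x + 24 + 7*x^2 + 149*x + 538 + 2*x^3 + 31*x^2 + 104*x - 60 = 2*x^3 + 38*x^2 + 232*x + 448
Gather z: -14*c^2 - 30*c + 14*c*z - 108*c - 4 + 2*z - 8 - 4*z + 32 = -14*c^2 - 138*c + z*(14*c - 2) + 20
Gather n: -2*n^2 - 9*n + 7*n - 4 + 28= -2*n^2 - 2*n + 24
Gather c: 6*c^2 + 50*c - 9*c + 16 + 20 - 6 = 6*c^2 + 41*c + 30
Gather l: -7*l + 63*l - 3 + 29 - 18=56*l + 8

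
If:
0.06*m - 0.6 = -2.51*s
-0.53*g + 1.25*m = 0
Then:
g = 23.5849056603774 - 98.6635220125786*s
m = 10.0 - 41.8333333333333*s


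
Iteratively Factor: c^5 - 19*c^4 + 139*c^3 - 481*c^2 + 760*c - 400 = (c - 4)*(c^4 - 15*c^3 + 79*c^2 - 165*c + 100) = (c - 4)*(c - 1)*(c^3 - 14*c^2 + 65*c - 100) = (c - 5)*(c - 4)*(c - 1)*(c^2 - 9*c + 20) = (c - 5)*(c - 4)^2*(c - 1)*(c - 5)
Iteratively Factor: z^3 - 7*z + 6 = (z + 3)*(z^2 - 3*z + 2) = (z - 2)*(z + 3)*(z - 1)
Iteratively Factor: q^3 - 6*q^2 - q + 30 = (q - 5)*(q^2 - q - 6) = (q - 5)*(q + 2)*(q - 3)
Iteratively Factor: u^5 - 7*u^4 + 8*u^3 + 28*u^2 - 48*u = (u - 4)*(u^4 - 3*u^3 - 4*u^2 + 12*u) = (u - 4)*(u - 3)*(u^3 - 4*u) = (u - 4)*(u - 3)*(u - 2)*(u^2 + 2*u) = (u - 4)*(u - 3)*(u - 2)*(u + 2)*(u)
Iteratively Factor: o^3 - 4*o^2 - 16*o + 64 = (o + 4)*(o^2 - 8*o + 16) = (o - 4)*(o + 4)*(o - 4)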